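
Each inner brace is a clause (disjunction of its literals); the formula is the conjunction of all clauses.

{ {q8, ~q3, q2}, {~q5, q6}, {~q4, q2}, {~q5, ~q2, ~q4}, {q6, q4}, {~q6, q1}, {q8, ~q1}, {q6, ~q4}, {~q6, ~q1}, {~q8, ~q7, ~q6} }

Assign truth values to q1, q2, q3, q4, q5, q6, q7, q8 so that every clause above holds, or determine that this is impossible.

Case q5 = 0:
Case q4 = 0:
The clause (q6) is unit, so q6 = 1.
The clause (q1) is unit, so q1 = 1.
That conflicts with the unit clause (~q1).
So q4 must be the other value — set q4 = 1.
The clause (q2) is unit, so q2 = 1.
The clause (q6) is unit, so q6 = 1.
The clause (q1) is unit, so q1 = 1.
That conflicts with the unit clause (~q1).
Either choice for q4 ends in contradiction.
So q5 must be the other value — set q5 = 1.
The clause (q6) is unit, so q6 = 1.
The clause (q1) is unit, so q1 = 1.
That conflicts with the unit clause (~q1).
Either choice for q5 ends in contradiction.

UNSATISFIABLE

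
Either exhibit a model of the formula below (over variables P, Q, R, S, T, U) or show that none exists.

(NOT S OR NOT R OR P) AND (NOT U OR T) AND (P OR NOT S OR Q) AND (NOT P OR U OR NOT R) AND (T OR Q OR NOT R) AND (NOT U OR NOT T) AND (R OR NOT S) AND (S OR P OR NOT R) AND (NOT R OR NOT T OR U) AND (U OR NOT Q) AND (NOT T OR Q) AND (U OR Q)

UNSATISFIABLE

Case U = false:
(NOT Q) alone gives Q = false.
That conflicts with the unit clause (Q).
So U must be the other value — set U = true.
(T) alone gives T = true.
That conflicts with the unit clause (NOT T).
Either choice for U ends in contradiction.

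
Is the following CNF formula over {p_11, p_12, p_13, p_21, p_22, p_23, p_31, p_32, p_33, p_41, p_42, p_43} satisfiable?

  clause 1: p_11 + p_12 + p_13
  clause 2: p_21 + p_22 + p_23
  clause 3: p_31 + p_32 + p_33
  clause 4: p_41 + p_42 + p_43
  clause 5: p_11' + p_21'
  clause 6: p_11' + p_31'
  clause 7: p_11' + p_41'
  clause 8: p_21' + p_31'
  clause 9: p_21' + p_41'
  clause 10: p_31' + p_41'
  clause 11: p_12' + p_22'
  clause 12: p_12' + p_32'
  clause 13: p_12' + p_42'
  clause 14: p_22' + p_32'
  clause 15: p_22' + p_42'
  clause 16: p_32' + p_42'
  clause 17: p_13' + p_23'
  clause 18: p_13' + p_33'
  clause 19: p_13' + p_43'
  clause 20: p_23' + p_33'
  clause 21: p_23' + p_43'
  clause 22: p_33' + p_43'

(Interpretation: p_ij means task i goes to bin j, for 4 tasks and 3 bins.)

Try p_11 = 0.
Try p_12 = 1.
The clause (p_22') is unit, so p_22 = 0.
The clause (p_32') is unit, so p_32 = 0.
The clause (p_42') is unit, so p_42 = 0.
Try p_21 = 1.
The clause (p_31') is unit, so p_31 = 0.
The clause (p_33) is unit, so p_33 = 1.
The clause (p_41') is unit, so p_41 = 0.
The clause (p_43) is unit, so p_43 = 1.
Now (p_43') is unsatisfied and unit — conflict.
Undo p_21 and try p_21 = 0.
The clause (p_23) is unit, so p_23 = 1.
The clause (p_13') is unit, so p_13 = 0.
The clause (p_33') is unit, so p_33 = 0.
The clause (p_31) is unit, so p_31 = 1.
The clause (p_41') is unit, so p_41 = 0.
The clause (p_43) is unit, so p_43 = 1.
Now (p_43') is unsatisfied and unit — conflict.
Both values of p_21 lead to a conflict.
Undo p_12 and try p_12 = 0.
The clause (p_13) is unit, so p_13 = 1.
The clause (p_23') is unit, so p_23 = 0.
The clause (p_33') is unit, so p_33 = 0.
The clause (p_43') is unit, so p_43 = 0.
Try p_21 = 1.
The clause (p_31') is unit, so p_31 = 0.
The clause (p_32) is unit, so p_32 = 1.
The clause (p_41') is unit, so p_41 = 0.
The clause (p_42) is unit, so p_42 = 1.
Now (p_42') is unsatisfied and unit — conflict.
Undo p_21 and try p_21 = 0.
The clause (p_22) is unit, so p_22 = 1.
The clause (p_32') is unit, so p_32 = 0.
The clause (p_31) is unit, so p_31 = 1.
The clause (p_41') is unit, so p_41 = 0.
The clause (p_42) is unit, so p_42 = 1.
Now (p_42') is unsatisfied and unit — conflict.
Both values of p_21 lead to a conflict.
Both values of p_12 lead to a conflict.
Undo p_11 and try p_11 = 1.
The clause (p_21') is unit, so p_21 = 0.
The clause (p_31') is unit, so p_31 = 0.
The clause (p_41') is unit, so p_41 = 0.
Try p_22 = 1.
The clause (p_12') is unit, so p_12 = 0.
The clause (p_32') is unit, so p_32 = 0.
The clause (p_33) is unit, so p_33 = 1.
The clause (p_42') is unit, so p_42 = 0.
The clause (p_43) is unit, so p_43 = 1.
Now (p_43') is unsatisfied and unit — conflict.
Undo p_22 and try p_22 = 0.
The clause (p_23) is unit, so p_23 = 1.
The clause (p_13') is unit, so p_13 = 0.
The clause (p_33') is unit, so p_33 = 0.
The clause (p_32) is unit, so p_32 = 1.
The clause (p_12') is unit, so p_12 = 0.
The clause (p_42') is unit, so p_42 = 0.
The clause (p_43) is unit, so p_43 = 1.
Now (p_43') is unsatisfied and unit — conflict.
Both values of p_22 lead to a conflict.
Both values of p_11 lead to a conflict.
No assignment satisfies every clause.

No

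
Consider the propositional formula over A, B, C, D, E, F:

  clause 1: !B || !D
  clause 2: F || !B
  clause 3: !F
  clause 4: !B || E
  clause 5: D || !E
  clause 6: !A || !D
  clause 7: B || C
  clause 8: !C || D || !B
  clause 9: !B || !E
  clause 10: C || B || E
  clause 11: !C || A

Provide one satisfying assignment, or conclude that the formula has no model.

(!F) alone gives F = false.
(!B) alone gives B = false.
(C) alone gives C = true.
(A) alone gives A = true.
(!D) alone gives D = false.
(!E) alone gives E = false.
This assignment satisfies each clause.

A: true; B: false; C: true; D: false; E: false; F: false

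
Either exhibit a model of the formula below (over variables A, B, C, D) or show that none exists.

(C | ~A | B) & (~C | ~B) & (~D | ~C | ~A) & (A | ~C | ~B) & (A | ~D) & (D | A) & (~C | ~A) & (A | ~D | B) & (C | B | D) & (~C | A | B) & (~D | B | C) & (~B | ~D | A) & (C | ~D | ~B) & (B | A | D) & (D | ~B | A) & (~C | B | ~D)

Case C = 0:
Case A = 1:
(B) alone gives B = 1.
(~D) alone gives D = 0.
All clauses are satisfied.

A: 1,  B: 1,  C: 0,  D: 0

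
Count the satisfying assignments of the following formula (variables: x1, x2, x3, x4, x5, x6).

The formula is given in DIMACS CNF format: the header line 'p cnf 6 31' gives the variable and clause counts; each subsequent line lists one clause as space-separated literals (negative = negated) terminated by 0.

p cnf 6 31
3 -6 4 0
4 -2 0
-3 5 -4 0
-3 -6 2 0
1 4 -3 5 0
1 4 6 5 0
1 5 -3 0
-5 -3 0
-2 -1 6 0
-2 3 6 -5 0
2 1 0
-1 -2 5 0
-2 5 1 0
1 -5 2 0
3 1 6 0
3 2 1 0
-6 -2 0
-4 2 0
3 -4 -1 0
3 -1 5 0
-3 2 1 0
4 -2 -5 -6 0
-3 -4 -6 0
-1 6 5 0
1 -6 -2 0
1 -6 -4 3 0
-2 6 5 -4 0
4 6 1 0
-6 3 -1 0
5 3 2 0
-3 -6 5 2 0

There are 2^6 = 64 truth assignments over (x1, x2, x3, x4, x5, x6).
Split on x2. With x2 = True, the clauses containing x2 are satisfied and ¬x2 drops from the rest; 0 of the 2^5 = 32 assignments to the other variables satisfy what remains.
With x2 = False, by the same count on the reduced clause set, 1 assignment works.
Total: 0 + 1 = 1.

1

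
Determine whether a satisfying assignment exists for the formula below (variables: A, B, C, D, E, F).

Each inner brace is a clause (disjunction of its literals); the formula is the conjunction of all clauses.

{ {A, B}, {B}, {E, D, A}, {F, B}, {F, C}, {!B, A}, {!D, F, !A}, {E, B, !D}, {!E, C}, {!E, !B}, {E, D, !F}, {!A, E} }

No

(B) alone gives B = true.
(A) alone gives A = true.
(!E) alone gives E = false.
Now (E) is unsatisfied and unit — conflict.
No assignment satisfies every clause.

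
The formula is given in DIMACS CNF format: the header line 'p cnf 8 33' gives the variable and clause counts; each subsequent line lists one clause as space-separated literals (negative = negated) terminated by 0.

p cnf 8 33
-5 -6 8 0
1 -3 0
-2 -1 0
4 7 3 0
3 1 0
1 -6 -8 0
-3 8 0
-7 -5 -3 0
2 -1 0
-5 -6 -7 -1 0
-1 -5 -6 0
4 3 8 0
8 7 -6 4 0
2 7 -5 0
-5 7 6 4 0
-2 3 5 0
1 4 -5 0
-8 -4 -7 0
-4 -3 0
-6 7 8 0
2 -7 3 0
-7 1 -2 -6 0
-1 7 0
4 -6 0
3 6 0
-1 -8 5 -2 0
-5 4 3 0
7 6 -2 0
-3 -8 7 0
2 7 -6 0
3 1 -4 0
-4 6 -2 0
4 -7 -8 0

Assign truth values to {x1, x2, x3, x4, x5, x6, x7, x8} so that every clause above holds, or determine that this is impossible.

Case x1 = True:
(¬x2) alone gives x2 = False.
That conflicts with the unit clause (x2).
Backtrack on x1: now try x1 = False.
(¬x3) alone gives x3 = False.
That conflicts with the unit clause (x3).
Neither x1 = True nor x1 = False works.

UNSATISFIABLE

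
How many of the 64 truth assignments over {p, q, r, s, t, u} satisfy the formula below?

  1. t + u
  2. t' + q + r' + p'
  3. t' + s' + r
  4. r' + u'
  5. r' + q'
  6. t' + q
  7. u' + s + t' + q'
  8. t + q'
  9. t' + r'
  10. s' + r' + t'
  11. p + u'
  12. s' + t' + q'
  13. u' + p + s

There are 2^6 = 64 truth assignments over (p, q, r, s, t, u).
Split on u. With u = 1, the clauses containing u are satisfied and u' drops from the rest; 2 of the 2^5 = 32 assignments to the other variables satisfy what remains.
With u = 0, by the same count on the reduced clause set, 2 assignments work.
(One model: p=F, q=T, r=F, s=F, t=T, u=F.)
Total: 2 + 2 = 4.

4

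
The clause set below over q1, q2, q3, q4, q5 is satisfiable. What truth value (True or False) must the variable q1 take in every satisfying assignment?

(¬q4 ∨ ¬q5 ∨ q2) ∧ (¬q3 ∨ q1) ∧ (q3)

True

Suppose q1 = False.
From the singleton clause (¬q3), q3 = False.
Now (q3) is unsatisfied and unit — conflict.
So every satisfying assignment has q1 = True.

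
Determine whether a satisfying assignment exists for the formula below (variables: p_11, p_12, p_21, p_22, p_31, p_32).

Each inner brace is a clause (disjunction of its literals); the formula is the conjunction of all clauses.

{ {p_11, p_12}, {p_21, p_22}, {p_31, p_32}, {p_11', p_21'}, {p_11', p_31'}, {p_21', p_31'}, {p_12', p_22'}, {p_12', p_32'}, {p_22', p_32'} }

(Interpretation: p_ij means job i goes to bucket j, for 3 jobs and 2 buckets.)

Unsatisfiable

Branch on p_11: set p_11 = 1.
The clause (p_21') is unit, so p_21 = 0.
The clause (p_22) is unit, so p_22 = 1.
The clause (p_31') is unit, so p_31 = 0.
The clause (p_32) is unit, so p_32 = 1.
But (p_32') is also a unit clause — contradiction.
That branch fails; take p_11 = 0 instead.
The clause (p_12) is unit, so p_12 = 1.
The clause (p_22') is unit, so p_22 = 0.
The clause (p_21) is unit, so p_21 = 1.
The clause (p_31') is unit, so p_31 = 0.
The clause (p_32) is unit, so p_32 = 1.
But (p_32') is also a unit clause — contradiction.
Neither p_11 = 1 nor p_11 = 0 works.
No assignment satisfies every clause.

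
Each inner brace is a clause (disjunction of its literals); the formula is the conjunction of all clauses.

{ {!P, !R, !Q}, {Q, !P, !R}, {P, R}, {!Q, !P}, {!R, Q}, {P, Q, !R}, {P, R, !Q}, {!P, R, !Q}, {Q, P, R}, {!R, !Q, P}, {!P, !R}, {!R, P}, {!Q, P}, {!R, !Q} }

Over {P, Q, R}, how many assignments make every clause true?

1

There are 2^3 = 8 truth assignments over (P, Q, R).
Check each against the 14 clauses (columns in the order P, Q, R):
  F F F  ✗ fails (P || R)
  F F T  ✗ fails (!R || Q)
  F T F  ✗ fails (P || R)
  F T T  ✗ fails (!R || !Q || P)
  T F F  ✓ satisfies all
  T F T  ✗ fails (Q || !P || !R)
  T T F  ✗ fails (!Q || !P)
  T T T  ✗ fails (!P || !R || !Q)
1 of the 8 rows is a model.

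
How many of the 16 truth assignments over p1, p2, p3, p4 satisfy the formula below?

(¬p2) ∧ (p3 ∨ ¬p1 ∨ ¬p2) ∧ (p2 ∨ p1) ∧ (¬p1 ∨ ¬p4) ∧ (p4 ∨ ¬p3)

1

There are 2^4 = 16 truth assignments over (p1, p2, p3, p4).
Check each against the 5 clauses (columns in the order p1, p2, p3, p4):
  F F F F  ✗ fails (p2 ∨ p1)
  F F F T  ✗ fails (p2 ∨ p1)
  F F T F  ✗ fails (p2 ∨ p1)
  F F T T  ✗ fails (p2 ∨ p1)
  F T F F  ✗ fails (¬p2)
  F T F T  ✗ fails (¬p2)
  F T T F  ✗ fails (¬p2)
  F T T T  ✗ fails (¬p2)
  T F F F  ✓ satisfies all
  T F F T  ✗ fails (¬p1 ∨ ¬p4)
  T F T F  ✗ fails (p4 ∨ ¬p3)
  T F T T  ✗ fails (¬p1 ∨ ¬p4)
  T T F F  ✗ fails (¬p2)
  T T F T  ✗ fails (¬p2)
  T T T F  ✗ fails (¬p2)
  T T T T  ✗ fails (¬p2)
1 of the 16 rows is a model.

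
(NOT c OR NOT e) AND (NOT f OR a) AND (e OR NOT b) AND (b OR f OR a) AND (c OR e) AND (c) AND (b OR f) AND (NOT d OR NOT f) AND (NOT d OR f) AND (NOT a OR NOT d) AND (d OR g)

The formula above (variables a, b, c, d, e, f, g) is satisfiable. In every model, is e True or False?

Suppose e = true.
Unit clause (NOT c) forces c = false.
Now (c) is unsatisfied and unit — conflict.
So every satisfying assignment has e = False.

False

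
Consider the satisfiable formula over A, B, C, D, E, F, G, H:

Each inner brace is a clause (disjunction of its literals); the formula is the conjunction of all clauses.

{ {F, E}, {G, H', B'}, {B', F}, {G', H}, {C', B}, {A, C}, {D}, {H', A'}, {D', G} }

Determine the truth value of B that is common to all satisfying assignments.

True

Suppose B = 0.
From the singleton clause (C'), C = 0.
From the singleton clause (A), A = 1.
From the singleton clause (D), D = 1.
From the singleton clause (H'), H = 0.
From the singleton clause (G'), G = 0.
Now (G) is unsatisfied and unit — conflict.
So every satisfying assignment has B = True.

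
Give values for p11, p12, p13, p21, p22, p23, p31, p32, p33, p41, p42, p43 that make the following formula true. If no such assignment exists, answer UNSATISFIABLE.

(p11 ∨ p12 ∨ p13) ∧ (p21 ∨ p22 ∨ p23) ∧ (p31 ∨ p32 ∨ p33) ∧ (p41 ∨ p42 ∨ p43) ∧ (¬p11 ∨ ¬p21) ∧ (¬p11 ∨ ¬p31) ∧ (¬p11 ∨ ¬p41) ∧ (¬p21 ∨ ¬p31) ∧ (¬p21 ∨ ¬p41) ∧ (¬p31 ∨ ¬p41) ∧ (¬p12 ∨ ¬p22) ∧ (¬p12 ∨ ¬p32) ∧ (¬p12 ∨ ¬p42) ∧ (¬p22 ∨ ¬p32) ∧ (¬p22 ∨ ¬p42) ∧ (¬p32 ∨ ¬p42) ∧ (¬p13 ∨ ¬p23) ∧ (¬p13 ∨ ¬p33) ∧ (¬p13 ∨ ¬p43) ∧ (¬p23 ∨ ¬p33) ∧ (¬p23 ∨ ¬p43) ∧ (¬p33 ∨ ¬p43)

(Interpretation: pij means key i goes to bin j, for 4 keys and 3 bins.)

Suppose p11 = False.
Suppose p12 = True.
Unit clause (¬p22) forces p22 = False.
Unit clause (¬p32) forces p32 = False.
Unit clause (¬p42) forces p42 = False.
Suppose p21 = True.
Unit clause (¬p31) forces p31 = False.
Unit clause (p33) forces p33 = True.
Unit clause (¬p41) forces p41 = False.
Unit clause (p43) forces p43 = True.
Now (¬p43) is unsatisfied and unit — conflict.
That branch fails; take p21 = False instead.
Unit clause (p23) forces p23 = True.
Unit clause (¬p13) forces p13 = False.
Unit clause (¬p33) forces p33 = False.
Unit clause (p31) forces p31 = True.
Unit clause (¬p41) forces p41 = False.
Unit clause (p43) forces p43 = True.
Now (¬p43) is unsatisfied and unit — conflict.
Both values of p21 lead to a conflict.
That branch fails; take p12 = False instead.
Unit clause (p13) forces p13 = True.
Unit clause (¬p23) forces p23 = False.
Unit clause (¬p33) forces p33 = False.
Unit clause (¬p43) forces p43 = False.
Suppose p21 = True.
Unit clause (¬p31) forces p31 = False.
Unit clause (p32) forces p32 = True.
Unit clause (¬p41) forces p41 = False.
Unit clause (p42) forces p42 = True.
Now (¬p42) is unsatisfied and unit — conflict.
That branch fails; take p21 = False instead.
Unit clause (p22) forces p22 = True.
Unit clause (¬p32) forces p32 = False.
Unit clause (p31) forces p31 = True.
Unit clause (¬p41) forces p41 = False.
Unit clause (p42) forces p42 = True.
Now (¬p42) is unsatisfied and unit — conflict.
Both values of p21 lead to a conflict.
Both values of p12 lead to a conflict.
That branch fails; take p11 = True instead.
Unit clause (¬p21) forces p21 = False.
Unit clause (¬p31) forces p31 = False.
Unit clause (¬p41) forces p41 = False.
Suppose p22 = True.
Unit clause (¬p12) forces p12 = False.
Unit clause (¬p32) forces p32 = False.
Unit clause (p33) forces p33 = True.
Unit clause (¬p42) forces p42 = False.
Unit clause (p43) forces p43 = True.
Now (¬p43) is unsatisfied and unit — conflict.
That branch fails; take p22 = False instead.
Unit clause (p23) forces p23 = True.
Unit clause (¬p13) forces p13 = False.
Unit clause (¬p33) forces p33 = False.
Unit clause (p32) forces p32 = True.
Unit clause (¬p12) forces p12 = False.
Unit clause (¬p42) forces p42 = False.
Unit clause (p43) forces p43 = True.
Now (¬p43) is unsatisfied and unit — conflict.
Both values of p22 lead to a conflict.
Both values of p11 lead to a conflict.

UNSATISFIABLE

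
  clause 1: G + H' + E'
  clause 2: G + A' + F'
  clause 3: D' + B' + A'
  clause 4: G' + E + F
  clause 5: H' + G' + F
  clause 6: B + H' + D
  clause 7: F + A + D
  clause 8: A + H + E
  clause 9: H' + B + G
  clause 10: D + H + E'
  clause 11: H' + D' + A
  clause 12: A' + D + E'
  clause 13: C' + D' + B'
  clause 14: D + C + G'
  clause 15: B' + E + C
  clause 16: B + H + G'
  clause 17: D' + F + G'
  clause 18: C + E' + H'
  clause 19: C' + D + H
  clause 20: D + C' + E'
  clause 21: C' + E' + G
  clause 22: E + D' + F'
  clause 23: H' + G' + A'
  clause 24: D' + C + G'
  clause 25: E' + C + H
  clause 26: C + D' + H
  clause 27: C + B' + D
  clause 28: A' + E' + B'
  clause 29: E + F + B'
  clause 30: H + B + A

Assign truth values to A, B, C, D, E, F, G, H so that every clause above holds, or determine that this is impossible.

A: 0, B: 1, C: 1, D: 0, E: 0, F: 1, G: 0, H: 1

Suppose G = 0.
Suppose H = 1.
(E') alone gives E = 0.
(B) alone gives B = 1.
(C) alone gives C = 1.
(D') alone gives D = 0.
(F) alone gives F = 1.
(A') alone gives A = 0.
Every clause now holds.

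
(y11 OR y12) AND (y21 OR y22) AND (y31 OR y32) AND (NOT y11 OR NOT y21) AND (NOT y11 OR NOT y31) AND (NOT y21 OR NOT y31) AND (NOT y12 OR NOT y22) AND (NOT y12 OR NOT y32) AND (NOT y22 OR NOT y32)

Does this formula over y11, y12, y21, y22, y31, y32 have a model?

Suppose y11 = true.
From the singleton clause (NOT y21), y21 = false.
From the singleton clause (y22), y22 = true.
From the singleton clause (NOT y31), y31 = false.
From the singleton clause (y32), y32 = true.
Now (NOT y32) is unsatisfied and unit — conflict.
Undo y11 and try y11 = false.
From the singleton clause (y12), y12 = true.
From the singleton clause (NOT y22), y22 = false.
From the singleton clause (y21), y21 = true.
From the singleton clause (NOT y31), y31 = false.
From the singleton clause (y32), y32 = true.
Now (NOT y32) is unsatisfied and unit — conflict.
Both values of y11 lead to a conflict.
No assignment satisfies every clause.

Unsatisfiable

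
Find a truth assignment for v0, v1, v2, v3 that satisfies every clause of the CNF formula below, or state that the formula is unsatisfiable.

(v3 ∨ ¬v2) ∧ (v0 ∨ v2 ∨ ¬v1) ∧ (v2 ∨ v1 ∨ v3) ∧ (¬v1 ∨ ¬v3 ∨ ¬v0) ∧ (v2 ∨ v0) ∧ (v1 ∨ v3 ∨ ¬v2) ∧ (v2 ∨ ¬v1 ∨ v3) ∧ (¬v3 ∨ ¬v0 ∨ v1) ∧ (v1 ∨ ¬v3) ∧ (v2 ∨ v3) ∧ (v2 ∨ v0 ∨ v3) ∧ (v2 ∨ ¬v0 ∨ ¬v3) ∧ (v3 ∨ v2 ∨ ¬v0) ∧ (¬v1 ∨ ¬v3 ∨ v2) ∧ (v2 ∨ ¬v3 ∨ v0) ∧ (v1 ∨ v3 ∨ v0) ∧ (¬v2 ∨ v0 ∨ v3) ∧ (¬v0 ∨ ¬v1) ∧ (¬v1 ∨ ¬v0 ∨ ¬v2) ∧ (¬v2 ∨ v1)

v0 ↦ False; v1 ↦ True; v2 ↦ True; v3 ↦ True

Try v3 = True.
Unit clause (v1) forces v1 = True.
Unit clause (¬v0) forces v0 = False.
Unit clause (v2) forces v2 = True.
This assignment satisfies each clause.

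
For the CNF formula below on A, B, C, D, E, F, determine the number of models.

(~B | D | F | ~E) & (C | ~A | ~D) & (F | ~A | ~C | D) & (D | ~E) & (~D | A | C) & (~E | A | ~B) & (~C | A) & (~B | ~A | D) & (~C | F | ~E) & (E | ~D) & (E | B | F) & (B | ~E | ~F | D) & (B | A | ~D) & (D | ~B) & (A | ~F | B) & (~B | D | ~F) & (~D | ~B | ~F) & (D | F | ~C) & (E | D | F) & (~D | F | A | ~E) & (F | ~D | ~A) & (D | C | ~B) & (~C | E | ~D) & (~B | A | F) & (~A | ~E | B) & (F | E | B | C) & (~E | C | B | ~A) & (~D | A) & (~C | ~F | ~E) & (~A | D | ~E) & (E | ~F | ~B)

2

There are 2^6 = 64 truth assignments over (A, B, C, D, E, F).
Split on C. With C = 1, the clauses containing C are satisfied and ~C drops from the rest; 1 of the 2^5 = 32 assignments to the other variables satisfy what remains.
With C = 0, by the same count on the reduced clause set, 1 assignment works.
Total: 1 + 1 = 2.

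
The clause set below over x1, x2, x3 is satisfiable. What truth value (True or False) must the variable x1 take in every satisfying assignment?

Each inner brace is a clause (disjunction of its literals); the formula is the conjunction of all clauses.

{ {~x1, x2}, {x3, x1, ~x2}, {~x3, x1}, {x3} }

True

Suppose x1 = 0.
(~x3) alone gives x3 = 0.
That conflicts with the unit clause (x3).
So every satisfying assignment has x1 = True.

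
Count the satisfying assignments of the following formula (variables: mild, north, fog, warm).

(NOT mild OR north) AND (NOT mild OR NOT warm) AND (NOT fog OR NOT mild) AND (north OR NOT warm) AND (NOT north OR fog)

4

There are 2^4 = 16 truth assignments over (mild, north, fog, warm).
Check each against the 5 clauses (columns in the order mild, north, fog, warm):
  F F F F  ✓ satisfies all
  F F F T  ✗ fails (north OR NOT warm)
  F F T F  ✓ satisfies all
  F F T T  ✗ fails (north OR NOT warm)
  F T F F  ✗ fails (NOT north OR fog)
  F T F T  ✗ fails (NOT north OR fog)
  F T T F  ✓ satisfies all
  F T T T  ✓ satisfies all
  T F F F  ✗ fails (NOT mild OR north)
  T F F T  ✗ fails (NOT mild OR north)
  T F T F  ✗ fails (NOT mild OR north)
  T F T T  ✗ fails (NOT mild OR north)
  T T F F  ✗ fails (NOT north OR fog)
  T T F T  ✗ fails (NOT mild OR NOT warm)
  T T T F  ✗ fails (NOT fog OR NOT mild)
  T T T T  ✗ fails (NOT mild OR NOT warm)
4 of the 16 rows are models.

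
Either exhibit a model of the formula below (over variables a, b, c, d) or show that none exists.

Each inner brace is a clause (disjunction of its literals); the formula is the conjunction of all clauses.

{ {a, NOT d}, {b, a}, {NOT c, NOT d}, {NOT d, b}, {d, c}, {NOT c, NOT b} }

a=true,  b=true,  c=false,  d=true

Case a = true:
Case c = false:
Unit clause (d) forces d = true.
Unit clause (b) forces b = true.
Every clause now holds.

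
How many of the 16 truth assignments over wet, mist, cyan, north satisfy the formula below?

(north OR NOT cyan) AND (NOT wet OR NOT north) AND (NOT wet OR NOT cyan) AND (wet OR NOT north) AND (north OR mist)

There are 2^4 = 16 truth assignments over (wet, mist, cyan, north).
Check each against the 5 clauses (columns in the order wet, mist, cyan, north):
  F F F F  ✗ fails (north OR mist)
  F F F T  ✗ fails (wet OR NOT north)
  F F T F  ✗ fails (north OR NOT cyan)
  F F T T  ✗ fails (wet OR NOT north)
  F T F F  ✓ satisfies all
  F T F T  ✗ fails (wet OR NOT north)
  F T T F  ✗ fails (north OR NOT cyan)
  F T T T  ✗ fails (wet OR NOT north)
  T F F F  ✗ fails (north OR mist)
  T F F T  ✗ fails (NOT wet OR NOT north)
  T F T F  ✗ fails (north OR NOT cyan)
  T F T T  ✗ fails (NOT wet OR NOT north)
  T T F F  ✓ satisfies all
  T T F T  ✗ fails (NOT wet OR NOT north)
  T T T F  ✗ fails (north OR NOT cyan)
  T T T T  ✗ fails (NOT wet OR NOT north)
2 of the 16 rows are models.

2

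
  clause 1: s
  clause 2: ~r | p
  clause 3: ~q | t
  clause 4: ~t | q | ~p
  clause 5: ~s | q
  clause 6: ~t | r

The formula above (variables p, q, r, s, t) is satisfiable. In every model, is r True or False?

Suppose r = 0.
Unit clause (s) forces s = 1.
Unit clause (q) forces q = 1.
Unit clause (t) forces t = 1.
Now (~t) is unsatisfied and unit — conflict.
So every satisfying assignment has r = True.

True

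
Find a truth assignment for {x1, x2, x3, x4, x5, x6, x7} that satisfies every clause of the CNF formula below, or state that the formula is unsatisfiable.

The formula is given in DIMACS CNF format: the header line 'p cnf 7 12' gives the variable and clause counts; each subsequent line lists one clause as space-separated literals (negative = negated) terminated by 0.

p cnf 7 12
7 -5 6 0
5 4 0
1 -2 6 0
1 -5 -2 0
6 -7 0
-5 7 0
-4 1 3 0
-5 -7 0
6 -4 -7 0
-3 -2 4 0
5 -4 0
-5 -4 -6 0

UNSATISFIABLE

Branch on x5: set x5 = True.
The clause (x7) is unit, so x7 = True.
Now (¬x7) is unsatisfied and unit — conflict.
So x5 must be the other value — set x5 = False.
The clause (x4) is unit, so x4 = True.
Now (¬x4) is unsatisfied and unit — conflict.
Neither x5 = True nor x5 = False works.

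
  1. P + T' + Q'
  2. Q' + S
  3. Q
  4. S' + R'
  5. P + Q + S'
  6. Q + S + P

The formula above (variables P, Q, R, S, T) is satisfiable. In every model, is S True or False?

True

Suppose S = 0.
From the singleton clause (Q'), Q = 0.
Now (Q) is unsatisfied and unit — conflict.
So every satisfying assignment has S = True.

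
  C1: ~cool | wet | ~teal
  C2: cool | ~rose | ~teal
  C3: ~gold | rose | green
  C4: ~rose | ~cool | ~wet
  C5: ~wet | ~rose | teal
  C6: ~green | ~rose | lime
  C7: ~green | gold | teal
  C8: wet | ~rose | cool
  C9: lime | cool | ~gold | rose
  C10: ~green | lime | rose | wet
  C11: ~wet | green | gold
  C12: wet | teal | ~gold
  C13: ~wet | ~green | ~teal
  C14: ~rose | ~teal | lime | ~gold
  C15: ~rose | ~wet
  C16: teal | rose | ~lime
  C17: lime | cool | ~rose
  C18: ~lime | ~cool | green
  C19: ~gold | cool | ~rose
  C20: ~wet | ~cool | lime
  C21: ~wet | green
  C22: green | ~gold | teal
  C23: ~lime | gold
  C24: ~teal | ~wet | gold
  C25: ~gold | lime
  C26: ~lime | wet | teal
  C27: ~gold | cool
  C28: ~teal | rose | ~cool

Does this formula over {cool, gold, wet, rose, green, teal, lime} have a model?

Branch on rose: set rose = 1.
From the singleton clause (~wet), wet = 0.
From the singleton clause (cool), cool = 1.
From the singleton clause (~teal), teal = 0.
From the singleton clause (~gold), gold = 0.
From the singleton clause (~green), green = 0.
From the singleton clause (~lime), lime = 0.
Every clause now holds.
A satisfying assignment: cool ↦ 1, gold ↦ 0, wet ↦ 0, rose ↦ 1, green ↦ 0, teal ↦ 0, lime ↦ 0.

Yes, satisfiable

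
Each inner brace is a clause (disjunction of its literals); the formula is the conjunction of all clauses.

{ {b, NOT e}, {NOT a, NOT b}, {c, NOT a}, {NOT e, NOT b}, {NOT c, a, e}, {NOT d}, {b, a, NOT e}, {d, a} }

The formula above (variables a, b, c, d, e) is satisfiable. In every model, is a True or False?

Suppose a = false.
The clause (NOT d) is unit, so d = false.
Now (d) is unsatisfied and unit — conflict.
So every satisfying assignment has a = True.

True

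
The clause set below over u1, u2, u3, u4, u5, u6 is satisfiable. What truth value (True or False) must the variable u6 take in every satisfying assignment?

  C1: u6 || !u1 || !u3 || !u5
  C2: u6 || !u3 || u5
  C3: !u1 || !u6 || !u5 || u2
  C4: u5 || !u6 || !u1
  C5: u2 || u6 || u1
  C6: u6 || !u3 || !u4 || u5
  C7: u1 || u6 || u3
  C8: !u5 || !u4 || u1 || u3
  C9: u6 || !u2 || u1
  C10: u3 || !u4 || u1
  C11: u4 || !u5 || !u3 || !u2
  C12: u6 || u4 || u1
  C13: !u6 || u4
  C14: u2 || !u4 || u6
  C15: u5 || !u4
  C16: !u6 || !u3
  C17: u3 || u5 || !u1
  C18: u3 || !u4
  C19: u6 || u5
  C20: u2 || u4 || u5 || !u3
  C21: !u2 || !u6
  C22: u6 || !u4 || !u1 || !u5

False

Suppose u6 = true.
The clause (u4) is unit, so u4 = true.
The clause (u5) is unit, so u5 = true.
The clause (!u3) is unit, so u3 = false.
But (u3) is also a unit clause — contradiction.
So every satisfying assignment has u6 = False.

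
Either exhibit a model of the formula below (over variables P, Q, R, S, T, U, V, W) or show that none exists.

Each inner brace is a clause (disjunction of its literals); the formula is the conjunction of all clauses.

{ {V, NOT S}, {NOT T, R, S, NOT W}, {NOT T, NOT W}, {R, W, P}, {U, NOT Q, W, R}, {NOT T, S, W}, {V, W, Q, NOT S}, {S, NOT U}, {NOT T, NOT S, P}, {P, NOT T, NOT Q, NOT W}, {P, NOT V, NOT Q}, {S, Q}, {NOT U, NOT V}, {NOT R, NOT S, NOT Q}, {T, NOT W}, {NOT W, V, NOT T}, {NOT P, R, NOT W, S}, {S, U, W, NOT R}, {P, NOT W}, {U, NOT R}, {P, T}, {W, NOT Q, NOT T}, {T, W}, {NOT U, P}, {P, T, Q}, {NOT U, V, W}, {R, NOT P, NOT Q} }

Suppose V = true.
From the singleton clause (NOT U), U = false.
From the singleton clause (NOT R), R = false.
Suppose T = true.
From the singleton clause (NOT W), W = false.
From the singleton clause (P), P = true.
From the singleton clause (NOT Q), Q = false.
From the singleton clause (S), S = true.
All clauses are satisfied.

P=true, Q=false, R=false, S=true, T=true, U=false, V=true, W=false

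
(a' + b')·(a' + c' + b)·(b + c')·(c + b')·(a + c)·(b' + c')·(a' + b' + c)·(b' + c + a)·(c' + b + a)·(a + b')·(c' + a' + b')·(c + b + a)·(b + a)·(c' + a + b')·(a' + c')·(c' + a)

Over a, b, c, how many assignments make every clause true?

1

There are 2^3 = 8 truth assignments over (a, b, c).
Check each against the 16 clauses (columns in the order a, b, c):
  F F F  ✗ fails (a + c)
  F F T  ✗ fails (b + c')
  F T F  ✗ fails (c + b')
  F T T  ✗ fails (b' + c')
  T F F  ✓ satisfies all
  T F T  ✗ fails (a' + c' + b)
  T T F  ✗ fails (a' + b')
  T T T  ✗ fails (a' + b')
1 of the 8 rows is a model.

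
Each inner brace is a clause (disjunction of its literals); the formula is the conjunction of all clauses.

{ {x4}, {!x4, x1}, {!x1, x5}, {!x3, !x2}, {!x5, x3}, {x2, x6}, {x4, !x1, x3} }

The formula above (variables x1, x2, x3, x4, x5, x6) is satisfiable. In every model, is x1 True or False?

True

Suppose x1 = false.
(x4) alone gives x4 = true.
Now (!x4) is unsatisfied and unit — conflict.
So every satisfying assignment has x1 = True.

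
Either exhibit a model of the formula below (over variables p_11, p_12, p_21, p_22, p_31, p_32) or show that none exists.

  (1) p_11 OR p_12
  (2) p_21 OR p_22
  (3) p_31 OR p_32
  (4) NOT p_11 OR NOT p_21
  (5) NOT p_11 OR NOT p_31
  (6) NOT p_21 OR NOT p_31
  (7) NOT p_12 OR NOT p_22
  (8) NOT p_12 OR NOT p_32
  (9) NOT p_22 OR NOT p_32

Suppose p_11 = true.
(NOT p_21) alone gives p_21 = false.
(p_22) alone gives p_22 = true.
(NOT p_31) alone gives p_31 = false.
(p_32) alone gives p_32 = true.
Now (NOT p_32) is unsatisfied and unit — conflict.
Backtrack on p_11: now try p_11 = false.
(p_12) alone gives p_12 = true.
(NOT p_22) alone gives p_22 = false.
(p_21) alone gives p_21 = true.
(NOT p_31) alone gives p_31 = false.
(p_32) alone gives p_32 = true.
Now (NOT p_32) is unsatisfied and unit — conflict.
Either choice for p_11 ends in contradiction.

UNSATISFIABLE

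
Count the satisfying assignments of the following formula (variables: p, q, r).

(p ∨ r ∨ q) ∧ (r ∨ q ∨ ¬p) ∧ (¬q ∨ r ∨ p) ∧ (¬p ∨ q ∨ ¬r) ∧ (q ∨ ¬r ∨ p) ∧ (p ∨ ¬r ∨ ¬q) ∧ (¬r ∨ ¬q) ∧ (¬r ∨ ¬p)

There are 2^3 = 8 truth assignments over (p, q, r).
Check each against the 8 clauses (columns in the order p, q, r):
  F F F  ✗ fails (p ∨ r ∨ q)
  F F T  ✗ fails (q ∨ ¬r ∨ p)
  F T F  ✗ fails (¬q ∨ r ∨ p)
  F T T  ✗ fails (p ∨ ¬r ∨ ¬q)
  T F F  ✗ fails (r ∨ q ∨ ¬p)
  T F T  ✗ fails (¬p ∨ q ∨ ¬r)
  T T F  ✓ satisfies all
  T T T  ✗ fails (¬r ∨ ¬q)
1 of the 8 rows is a model.

1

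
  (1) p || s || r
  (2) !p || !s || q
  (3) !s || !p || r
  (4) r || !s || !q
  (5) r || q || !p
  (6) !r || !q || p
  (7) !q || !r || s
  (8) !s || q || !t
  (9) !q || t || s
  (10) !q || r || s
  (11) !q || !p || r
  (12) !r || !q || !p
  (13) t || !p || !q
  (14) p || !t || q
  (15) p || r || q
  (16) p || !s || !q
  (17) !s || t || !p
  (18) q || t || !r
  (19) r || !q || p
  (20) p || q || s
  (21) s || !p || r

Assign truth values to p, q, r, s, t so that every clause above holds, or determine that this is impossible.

p ↦ true; q ↦ false; r ↦ true; s ↦ false; t ↦ true

Try p = true.
Try s = false.
The clause (r) is unit, so r = true.
The clause (!q) is unit, so q = false.
The clause (t) is unit, so t = true.
All clauses are satisfied.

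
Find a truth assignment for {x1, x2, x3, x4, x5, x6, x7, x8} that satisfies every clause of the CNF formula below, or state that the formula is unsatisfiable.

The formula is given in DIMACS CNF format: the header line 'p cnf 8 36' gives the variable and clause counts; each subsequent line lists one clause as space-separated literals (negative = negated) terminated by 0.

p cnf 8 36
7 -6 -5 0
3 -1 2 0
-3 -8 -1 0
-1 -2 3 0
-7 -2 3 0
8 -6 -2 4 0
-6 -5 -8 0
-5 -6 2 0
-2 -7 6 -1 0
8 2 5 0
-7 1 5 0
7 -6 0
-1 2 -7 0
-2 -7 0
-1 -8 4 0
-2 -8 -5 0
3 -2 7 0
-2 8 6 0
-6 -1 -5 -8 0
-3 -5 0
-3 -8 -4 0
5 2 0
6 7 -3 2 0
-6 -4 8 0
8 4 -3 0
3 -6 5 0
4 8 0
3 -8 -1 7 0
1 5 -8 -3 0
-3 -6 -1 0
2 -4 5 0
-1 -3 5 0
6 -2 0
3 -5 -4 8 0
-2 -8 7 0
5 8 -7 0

x1=False, x2=False, x3=False, x4=True, x5=True, x6=False, x7=True, x8=True

Branch on x7: set x7 = True.
The clause (¬x2) is unit, so x2 = False.
The clause (¬x1) is unit, so x1 = False.
The clause (x5) is unit, so x5 = True.
The clause (¬x6) is unit, so x6 = False.
The clause (¬x3) is unit, so x3 = False.
Branch on x4: set x4 = True.
The clause (x8) is unit, so x8 = True.
Every clause now holds.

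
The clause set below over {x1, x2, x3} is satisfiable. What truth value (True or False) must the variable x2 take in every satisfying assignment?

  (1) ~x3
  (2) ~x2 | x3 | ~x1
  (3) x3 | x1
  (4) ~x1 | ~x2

False

Suppose x2 = 1.
(~x3) alone gives x3 = 0.
(~x1) alone gives x1 = 0.
Now (x1) is unsatisfied and unit — conflict.
So every satisfying assignment has x2 = False.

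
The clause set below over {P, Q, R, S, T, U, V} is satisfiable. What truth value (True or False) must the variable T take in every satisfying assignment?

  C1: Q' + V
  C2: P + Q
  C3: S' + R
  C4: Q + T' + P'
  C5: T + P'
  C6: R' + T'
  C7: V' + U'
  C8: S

Suppose T = 1.
The clause (R') is unit, so R = 0.
The clause (S') is unit, so S = 0.
But (S) is also a unit clause — contradiction.
So every satisfying assignment has T = False.

False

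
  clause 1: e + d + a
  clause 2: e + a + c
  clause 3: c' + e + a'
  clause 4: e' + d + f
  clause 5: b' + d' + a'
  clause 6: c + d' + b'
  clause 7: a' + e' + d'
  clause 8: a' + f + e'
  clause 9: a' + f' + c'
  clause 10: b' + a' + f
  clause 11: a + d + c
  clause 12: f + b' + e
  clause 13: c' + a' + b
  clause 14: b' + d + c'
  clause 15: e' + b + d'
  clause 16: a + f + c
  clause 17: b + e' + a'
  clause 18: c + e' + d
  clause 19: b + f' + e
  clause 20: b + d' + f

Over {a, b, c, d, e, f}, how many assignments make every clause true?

There are 2^6 = 64 truth assignments over (a, b, c, d, e, f).
Split on a. With a = 1, the clauses containing a are satisfied and a' drops from the rest; 2 of the 2^5 = 32 assignments to the other variables satisfy what remains.
With a = 0, by the same count on the reduced clause set, 4 assignments work.
(One model: a=F, b=F, c=T, d=F, e=T, f=T.)
Total: 2 + 4 = 6.

6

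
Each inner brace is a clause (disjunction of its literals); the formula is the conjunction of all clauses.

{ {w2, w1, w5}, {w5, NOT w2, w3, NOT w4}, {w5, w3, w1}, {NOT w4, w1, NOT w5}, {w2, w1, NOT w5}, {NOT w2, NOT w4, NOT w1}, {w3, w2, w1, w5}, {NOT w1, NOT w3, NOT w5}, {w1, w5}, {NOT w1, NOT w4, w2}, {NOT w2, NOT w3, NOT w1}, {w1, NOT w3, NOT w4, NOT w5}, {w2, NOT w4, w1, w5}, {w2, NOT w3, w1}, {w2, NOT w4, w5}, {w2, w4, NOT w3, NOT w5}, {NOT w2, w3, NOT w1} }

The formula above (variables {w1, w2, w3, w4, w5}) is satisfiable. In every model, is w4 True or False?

Suppose w4 = true.
Case w1 = true:
The clause (NOT w2) is unit, so w2 = false.
That conflicts with the unit clause (w2).
So w1 must be the other value — set w1 = false.
The clause (NOT w5) is unit, so w5 = false.
That conflicts with the unit clause (w5).
Neither w1 = true nor w1 = false works.
So every satisfying assignment has w4 = False.

False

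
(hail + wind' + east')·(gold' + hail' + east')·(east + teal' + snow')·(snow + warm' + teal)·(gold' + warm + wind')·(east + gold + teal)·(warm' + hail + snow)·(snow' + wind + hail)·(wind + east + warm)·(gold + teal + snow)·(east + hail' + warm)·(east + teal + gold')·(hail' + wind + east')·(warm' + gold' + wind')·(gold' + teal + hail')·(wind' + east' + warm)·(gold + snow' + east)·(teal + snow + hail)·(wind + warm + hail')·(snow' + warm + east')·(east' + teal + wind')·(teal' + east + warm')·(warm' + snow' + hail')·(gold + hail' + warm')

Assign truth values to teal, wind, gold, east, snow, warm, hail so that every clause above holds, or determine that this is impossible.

Try hail = 0.
Try wind = 0.
(snow') alone gives snow = 0.
(warm') alone gives warm = 0.
(east) alone gives east = 1.
(teal) alone gives teal = 1.
All clauses hold; gold can take either value.

teal ↦ 1; wind ↦ 0; gold ↦ 1; east ↦ 1; snow ↦ 0; warm ↦ 0; hail ↦ 0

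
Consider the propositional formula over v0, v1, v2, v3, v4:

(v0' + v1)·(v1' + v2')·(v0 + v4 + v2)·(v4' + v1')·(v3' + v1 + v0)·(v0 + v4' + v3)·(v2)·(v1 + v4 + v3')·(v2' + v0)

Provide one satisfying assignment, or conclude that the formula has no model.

UNSATISFIABLE

From the singleton clause (v2), v2 = 1.
From the singleton clause (v1'), v1 = 0.
From the singleton clause (v0'), v0 = 0.
That conflicts with the unit clause (v0).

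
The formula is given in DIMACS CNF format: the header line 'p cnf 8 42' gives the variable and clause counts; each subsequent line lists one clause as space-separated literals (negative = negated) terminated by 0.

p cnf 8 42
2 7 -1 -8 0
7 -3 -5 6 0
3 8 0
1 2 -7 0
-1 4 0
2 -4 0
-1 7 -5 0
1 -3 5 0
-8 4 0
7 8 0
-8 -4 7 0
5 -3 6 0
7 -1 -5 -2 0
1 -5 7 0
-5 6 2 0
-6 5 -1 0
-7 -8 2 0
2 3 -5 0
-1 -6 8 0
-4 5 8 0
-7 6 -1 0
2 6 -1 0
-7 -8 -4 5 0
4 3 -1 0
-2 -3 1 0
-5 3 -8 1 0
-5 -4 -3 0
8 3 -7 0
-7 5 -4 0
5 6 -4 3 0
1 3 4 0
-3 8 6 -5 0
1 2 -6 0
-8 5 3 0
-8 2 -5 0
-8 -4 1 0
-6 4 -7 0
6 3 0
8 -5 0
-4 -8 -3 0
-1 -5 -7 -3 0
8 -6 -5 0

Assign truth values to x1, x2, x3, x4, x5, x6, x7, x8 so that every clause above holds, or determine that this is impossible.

x1: True,  x2: True,  x3: False,  x4: True,  x5: True,  x6: True,  x7: True,  x8: True

Suppose x3 = False.
(x8) alone gives x8 = True.
(x4) alone gives x4 = True.
(x2) alone gives x2 = True.
(x7) alone gives x7 = True.
(x5) alone gives x5 = True.
(x1) alone gives x1 = True.
(x6) alone gives x6 = True.
This assignment satisfies each clause.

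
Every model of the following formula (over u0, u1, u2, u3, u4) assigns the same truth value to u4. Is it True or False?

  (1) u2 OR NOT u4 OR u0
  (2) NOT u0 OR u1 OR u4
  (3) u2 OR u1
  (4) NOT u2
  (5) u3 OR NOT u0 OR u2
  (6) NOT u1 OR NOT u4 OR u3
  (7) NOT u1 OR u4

True

Suppose u4 = false.
(NOT u2) alone gives u2 = false.
(u1) alone gives u1 = true.
But (NOT u1) is also a unit clause — contradiction.
So every satisfying assignment has u4 = True.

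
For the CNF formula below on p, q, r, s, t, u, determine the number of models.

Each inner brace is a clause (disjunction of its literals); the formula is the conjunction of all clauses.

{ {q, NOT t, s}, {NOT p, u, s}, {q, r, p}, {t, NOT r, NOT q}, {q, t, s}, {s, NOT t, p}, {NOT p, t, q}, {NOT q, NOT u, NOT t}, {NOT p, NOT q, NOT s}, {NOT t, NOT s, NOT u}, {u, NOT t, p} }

9

There are 2^6 = 64 truth assignments over (p, q, r, s, t, u).
Split on s. With s = true, the clauses containing s are satisfied and NOT s drops from the rest; 6 of the 2^5 = 32 assignments to the other variables satisfy what remains.
With s = false, by the same count on the reduced clause set, 3 assignments work.
(One model: p=F, q=F, r=T, s=T, t=F, u=F.)
Total: 6 + 3 = 9.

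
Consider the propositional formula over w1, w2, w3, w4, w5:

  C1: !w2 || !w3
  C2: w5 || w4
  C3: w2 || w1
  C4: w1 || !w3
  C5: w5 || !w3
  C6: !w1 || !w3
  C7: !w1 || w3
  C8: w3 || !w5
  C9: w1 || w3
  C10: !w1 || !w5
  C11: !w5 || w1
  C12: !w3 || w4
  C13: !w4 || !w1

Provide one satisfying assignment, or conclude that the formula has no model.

Case w2 = false:
From the singleton clause (w1), w1 = true.
From the singleton clause (!w3), w3 = false.
But (w3) is also a unit clause — contradiction.
Undo w2 and try w2 = true.
From the singleton clause (!w3), w3 = false.
From the singleton clause (!w1), w1 = false.
But (w1) is also a unit clause — contradiction.
Either choice for w2 ends in contradiction.

UNSATISFIABLE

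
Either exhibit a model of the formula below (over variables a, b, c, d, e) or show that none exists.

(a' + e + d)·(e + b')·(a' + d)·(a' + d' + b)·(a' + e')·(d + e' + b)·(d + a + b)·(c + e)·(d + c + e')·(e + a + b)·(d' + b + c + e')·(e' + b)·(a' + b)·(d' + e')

Try e = 1.
The clause (a') is unit, so a = 0.
The clause (b) is unit, so b = 1.
The clause (d') is unit, so d = 0.
The clause (c) is unit, so c = 1.
This assignment satisfies each clause.

a ↦ 0,  b ↦ 1,  c ↦ 1,  d ↦ 0,  e ↦ 1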